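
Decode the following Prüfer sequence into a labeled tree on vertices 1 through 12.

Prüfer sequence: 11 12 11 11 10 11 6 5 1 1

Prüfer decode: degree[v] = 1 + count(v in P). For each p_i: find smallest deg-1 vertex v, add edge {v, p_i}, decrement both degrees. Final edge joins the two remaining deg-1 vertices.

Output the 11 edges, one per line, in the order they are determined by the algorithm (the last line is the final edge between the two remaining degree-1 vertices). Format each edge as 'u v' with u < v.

Initial degrees: {1:3, 2:1, 3:1, 4:1, 5:2, 6:2, 7:1, 8:1, 9:1, 10:2, 11:5, 12:2}
Step 1: smallest deg-1 vertex = 2, p_1 = 11. Add edge {2,11}. Now deg[2]=0, deg[11]=4.
Step 2: smallest deg-1 vertex = 3, p_2 = 12. Add edge {3,12}. Now deg[3]=0, deg[12]=1.
Step 3: smallest deg-1 vertex = 4, p_3 = 11. Add edge {4,11}. Now deg[4]=0, deg[11]=3.
Step 4: smallest deg-1 vertex = 7, p_4 = 11. Add edge {7,11}. Now deg[7]=0, deg[11]=2.
Step 5: smallest deg-1 vertex = 8, p_5 = 10. Add edge {8,10}. Now deg[8]=0, deg[10]=1.
Step 6: smallest deg-1 vertex = 9, p_6 = 11. Add edge {9,11}. Now deg[9]=0, deg[11]=1.
Step 7: smallest deg-1 vertex = 10, p_7 = 6. Add edge {6,10}. Now deg[10]=0, deg[6]=1.
Step 8: smallest deg-1 vertex = 6, p_8 = 5. Add edge {5,6}. Now deg[6]=0, deg[5]=1.
Step 9: smallest deg-1 vertex = 5, p_9 = 1. Add edge {1,5}. Now deg[5]=0, deg[1]=2.
Step 10: smallest deg-1 vertex = 11, p_10 = 1. Add edge {1,11}. Now deg[11]=0, deg[1]=1.
Final: two remaining deg-1 vertices are 1, 12. Add edge {1,12}.

Answer: 2 11
3 12
4 11
7 11
8 10
9 11
6 10
5 6
1 5
1 11
1 12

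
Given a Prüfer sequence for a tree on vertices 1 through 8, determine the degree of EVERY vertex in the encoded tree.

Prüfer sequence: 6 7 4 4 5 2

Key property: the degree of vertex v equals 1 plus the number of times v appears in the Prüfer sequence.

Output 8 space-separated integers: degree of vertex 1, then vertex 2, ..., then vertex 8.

p_1 = 6: count[6] becomes 1
p_2 = 7: count[7] becomes 1
p_3 = 4: count[4] becomes 1
p_4 = 4: count[4] becomes 2
p_5 = 5: count[5] becomes 1
p_6 = 2: count[2] becomes 1
Degrees (1 + count): deg[1]=1+0=1, deg[2]=1+1=2, deg[3]=1+0=1, deg[4]=1+2=3, deg[5]=1+1=2, deg[6]=1+1=2, deg[7]=1+1=2, deg[8]=1+0=1

Answer: 1 2 1 3 2 2 2 1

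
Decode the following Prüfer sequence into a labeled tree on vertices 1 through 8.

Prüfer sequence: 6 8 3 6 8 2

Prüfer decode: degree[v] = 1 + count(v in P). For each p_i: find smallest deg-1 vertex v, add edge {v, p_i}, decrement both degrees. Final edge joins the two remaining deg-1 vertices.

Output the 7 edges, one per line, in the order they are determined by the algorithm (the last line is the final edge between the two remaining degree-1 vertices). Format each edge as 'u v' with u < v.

Answer: 1 6
4 8
3 5
3 6
6 8
2 7
2 8

Derivation:
Initial degrees: {1:1, 2:2, 3:2, 4:1, 5:1, 6:3, 7:1, 8:3}
Step 1: smallest deg-1 vertex = 1, p_1 = 6. Add edge {1,6}. Now deg[1]=0, deg[6]=2.
Step 2: smallest deg-1 vertex = 4, p_2 = 8. Add edge {4,8}. Now deg[4]=0, deg[8]=2.
Step 3: smallest deg-1 vertex = 5, p_3 = 3. Add edge {3,5}. Now deg[5]=0, deg[3]=1.
Step 4: smallest deg-1 vertex = 3, p_4 = 6. Add edge {3,6}. Now deg[3]=0, deg[6]=1.
Step 5: smallest deg-1 vertex = 6, p_5 = 8. Add edge {6,8}. Now deg[6]=0, deg[8]=1.
Step 6: smallest deg-1 vertex = 7, p_6 = 2. Add edge {2,7}. Now deg[7]=0, deg[2]=1.
Final: two remaining deg-1 vertices are 2, 8. Add edge {2,8}.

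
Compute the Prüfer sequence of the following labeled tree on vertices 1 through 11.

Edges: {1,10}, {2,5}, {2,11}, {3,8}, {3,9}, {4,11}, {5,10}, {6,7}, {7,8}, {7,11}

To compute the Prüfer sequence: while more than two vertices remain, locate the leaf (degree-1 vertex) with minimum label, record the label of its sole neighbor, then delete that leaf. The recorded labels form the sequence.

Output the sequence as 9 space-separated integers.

Answer: 10 11 7 3 8 7 11 5 2

Derivation:
Step 1: leaves = {1,4,6,9}. Remove smallest leaf 1, emit neighbor 10.
Step 2: leaves = {4,6,9,10}. Remove smallest leaf 4, emit neighbor 11.
Step 3: leaves = {6,9,10}. Remove smallest leaf 6, emit neighbor 7.
Step 4: leaves = {9,10}. Remove smallest leaf 9, emit neighbor 3.
Step 5: leaves = {3,10}. Remove smallest leaf 3, emit neighbor 8.
Step 6: leaves = {8,10}. Remove smallest leaf 8, emit neighbor 7.
Step 7: leaves = {7,10}. Remove smallest leaf 7, emit neighbor 11.
Step 8: leaves = {10,11}. Remove smallest leaf 10, emit neighbor 5.
Step 9: leaves = {5,11}. Remove smallest leaf 5, emit neighbor 2.
Done: 2 vertices remain (2, 11). Sequence = [10 11 7 3 8 7 11 5 2]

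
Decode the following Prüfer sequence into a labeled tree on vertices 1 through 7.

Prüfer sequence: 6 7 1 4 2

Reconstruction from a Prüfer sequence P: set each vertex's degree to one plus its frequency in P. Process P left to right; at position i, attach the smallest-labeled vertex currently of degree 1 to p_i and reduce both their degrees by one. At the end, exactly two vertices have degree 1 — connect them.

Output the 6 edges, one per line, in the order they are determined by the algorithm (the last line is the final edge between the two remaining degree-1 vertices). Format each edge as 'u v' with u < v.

Answer: 3 6
5 7
1 6
1 4
2 4
2 7

Derivation:
Initial degrees: {1:2, 2:2, 3:1, 4:2, 5:1, 6:2, 7:2}
Step 1: smallest deg-1 vertex = 3, p_1 = 6. Add edge {3,6}. Now deg[3]=0, deg[6]=1.
Step 2: smallest deg-1 vertex = 5, p_2 = 7. Add edge {5,7}. Now deg[5]=0, deg[7]=1.
Step 3: smallest deg-1 vertex = 6, p_3 = 1. Add edge {1,6}. Now deg[6]=0, deg[1]=1.
Step 4: smallest deg-1 vertex = 1, p_4 = 4. Add edge {1,4}. Now deg[1]=0, deg[4]=1.
Step 5: smallest deg-1 vertex = 4, p_5 = 2. Add edge {2,4}. Now deg[4]=0, deg[2]=1.
Final: two remaining deg-1 vertices are 2, 7. Add edge {2,7}.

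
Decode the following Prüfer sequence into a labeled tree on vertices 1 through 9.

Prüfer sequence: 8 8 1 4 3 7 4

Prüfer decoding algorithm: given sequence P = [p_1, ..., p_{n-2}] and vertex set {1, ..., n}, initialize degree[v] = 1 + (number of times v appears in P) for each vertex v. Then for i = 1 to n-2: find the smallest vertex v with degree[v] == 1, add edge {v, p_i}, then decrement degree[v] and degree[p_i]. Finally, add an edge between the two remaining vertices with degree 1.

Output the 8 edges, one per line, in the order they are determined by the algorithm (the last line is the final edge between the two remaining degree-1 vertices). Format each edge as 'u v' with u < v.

Initial degrees: {1:2, 2:1, 3:2, 4:3, 5:1, 6:1, 7:2, 8:3, 9:1}
Step 1: smallest deg-1 vertex = 2, p_1 = 8. Add edge {2,8}. Now deg[2]=0, deg[8]=2.
Step 2: smallest deg-1 vertex = 5, p_2 = 8. Add edge {5,8}. Now deg[5]=0, deg[8]=1.
Step 3: smallest deg-1 vertex = 6, p_3 = 1. Add edge {1,6}. Now deg[6]=0, deg[1]=1.
Step 4: smallest deg-1 vertex = 1, p_4 = 4. Add edge {1,4}. Now deg[1]=0, deg[4]=2.
Step 5: smallest deg-1 vertex = 8, p_5 = 3. Add edge {3,8}. Now deg[8]=0, deg[3]=1.
Step 6: smallest deg-1 vertex = 3, p_6 = 7. Add edge {3,7}. Now deg[3]=0, deg[7]=1.
Step 7: smallest deg-1 vertex = 7, p_7 = 4. Add edge {4,7}. Now deg[7]=0, deg[4]=1.
Final: two remaining deg-1 vertices are 4, 9. Add edge {4,9}.

Answer: 2 8
5 8
1 6
1 4
3 8
3 7
4 7
4 9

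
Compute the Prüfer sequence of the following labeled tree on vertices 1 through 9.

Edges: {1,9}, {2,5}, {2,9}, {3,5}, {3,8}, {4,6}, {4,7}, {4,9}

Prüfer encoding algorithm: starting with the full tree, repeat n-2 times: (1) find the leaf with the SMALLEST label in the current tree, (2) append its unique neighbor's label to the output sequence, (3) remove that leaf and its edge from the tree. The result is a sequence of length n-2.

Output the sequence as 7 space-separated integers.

Answer: 9 4 4 9 3 5 2

Derivation:
Step 1: leaves = {1,6,7,8}. Remove smallest leaf 1, emit neighbor 9.
Step 2: leaves = {6,7,8}. Remove smallest leaf 6, emit neighbor 4.
Step 3: leaves = {7,8}. Remove smallest leaf 7, emit neighbor 4.
Step 4: leaves = {4,8}. Remove smallest leaf 4, emit neighbor 9.
Step 5: leaves = {8,9}. Remove smallest leaf 8, emit neighbor 3.
Step 6: leaves = {3,9}. Remove smallest leaf 3, emit neighbor 5.
Step 7: leaves = {5,9}. Remove smallest leaf 5, emit neighbor 2.
Done: 2 vertices remain (2, 9). Sequence = [9 4 4 9 3 5 2]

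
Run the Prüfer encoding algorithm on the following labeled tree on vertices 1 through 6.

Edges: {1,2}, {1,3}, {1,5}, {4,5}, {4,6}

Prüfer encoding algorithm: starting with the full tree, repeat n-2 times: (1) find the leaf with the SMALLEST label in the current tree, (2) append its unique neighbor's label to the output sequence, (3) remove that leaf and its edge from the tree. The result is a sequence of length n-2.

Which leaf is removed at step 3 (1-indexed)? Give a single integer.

Answer: 1

Derivation:
Step 1: current leaves = {2,3,6}. Remove leaf 2 (neighbor: 1).
Step 2: current leaves = {3,6}. Remove leaf 3 (neighbor: 1).
Step 3: current leaves = {1,6}. Remove leaf 1 (neighbor: 5).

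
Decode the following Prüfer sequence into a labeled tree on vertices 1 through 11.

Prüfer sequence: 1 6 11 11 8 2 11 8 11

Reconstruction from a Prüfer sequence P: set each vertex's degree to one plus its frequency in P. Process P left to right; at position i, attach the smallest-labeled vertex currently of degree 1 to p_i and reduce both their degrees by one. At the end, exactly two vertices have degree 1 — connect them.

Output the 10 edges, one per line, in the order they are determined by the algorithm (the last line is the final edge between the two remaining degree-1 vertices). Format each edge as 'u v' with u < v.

Answer: 1 3
1 6
4 11
5 11
6 8
2 7
2 11
8 9
8 11
10 11

Derivation:
Initial degrees: {1:2, 2:2, 3:1, 4:1, 5:1, 6:2, 7:1, 8:3, 9:1, 10:1, 11:5}
Step 1: smallest deg-1 vertex = 3, p_1 = 1. Add edge {1,3}. Now deg[3]=0, deg[1]=1.
Step 2: smallest deg-1 vertex = 1, p_2 = 6. Add edge {1,6}. Now deg[1]=0, deg[6]=1.
Step 3: smallest deg-1 vertex = 4, p_3 = 11. Add edge {4,11}. Now deg[4]=0, deg[11]=4.
Step 4: smallest deg-1 vertex = 5, p_4 = 11. Add edge {5,11}. Now deg[5]=0, deg[11]=3.
Step 5: smallest deg-1 vertex = 6, p_5 = 8. Add edge {6,8}. Now deg[6]=0, deg[8]=2.
Step 6: smallest deg-1 vertex = 7, p_6 = 2. Add edge {2,7}. Now deg[7]=0, deg[2]=1.
Step 7: smallest deg-1 vertex = 2, p_7 = 11. Add edge {2,11}. Now deg[2]=0, deg[11]=2.
Step 8: smallest deg-1 vertex = 9, p_8 = 8. Add edge {8,9}. Now deg[9]=0, deg[8]=1.
Step 9: smallest deg-1 vertex = 8, p_9 = 11. Add edge {8,11}. Now deg[8]=0, deg[11]=1.
Final: two remaining deg-1 vertices are 10, 11. Add edge {10,11}.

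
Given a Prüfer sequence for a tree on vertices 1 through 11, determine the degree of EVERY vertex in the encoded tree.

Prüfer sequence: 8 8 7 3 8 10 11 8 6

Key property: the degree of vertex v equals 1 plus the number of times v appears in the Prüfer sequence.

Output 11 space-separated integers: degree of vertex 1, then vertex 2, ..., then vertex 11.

p_1 = 8: count[8] becomes 1
p_2 = 8: count[8] becomes 2
p_3 = 7: count[7] becomes 1
p_4 = 3: count[3] becomes 1
p_5 = 8: count[8] becomes 3
p_6 = 10: count[10] becomes 1
p_7 = 11: count[11] becomes 1
p_8 = 8: count[8] becomes 4
p_9 = 6: count[6] becomes 1
Degrees (1 + count): deg[1]=1+0=1, deg[2]=1+0=1, deg[3]=1+1=2, deg[4]=1+0=1, deg[5]=1+0=1, deg[6]=1+1=2, deg[7]=1+1=2, deg[8]=1+4=5, deg[9]=1+0=1, deg[10]=1+1=2, deg[11]=1+1=2

Answer: 1 1 2 1 1 2 2 5 1 2 2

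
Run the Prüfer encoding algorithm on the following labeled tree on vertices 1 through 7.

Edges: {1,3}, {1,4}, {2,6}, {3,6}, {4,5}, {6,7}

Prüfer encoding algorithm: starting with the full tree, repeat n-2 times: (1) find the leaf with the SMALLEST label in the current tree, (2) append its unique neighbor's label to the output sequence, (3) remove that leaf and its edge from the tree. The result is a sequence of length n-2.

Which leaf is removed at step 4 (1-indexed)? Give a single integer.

Answer: 1

Derivation:
Step 1: current leaves = {2,5,7}. Remove leaf 2 (neighbor: 6).
Step 2: current leaves = {5,7}. Remove leaf 5 (neighbor: 4).
Step 3: current leaves = {4,7}. Remove leaf 4 (neighbor: 1).
Step 4: current leaves = {1,7}. Remove leaf 1 (neighbor: 3).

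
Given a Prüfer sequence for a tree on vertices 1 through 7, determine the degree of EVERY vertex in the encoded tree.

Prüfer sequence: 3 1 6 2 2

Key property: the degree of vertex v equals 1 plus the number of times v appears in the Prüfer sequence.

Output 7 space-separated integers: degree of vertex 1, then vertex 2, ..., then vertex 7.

Answer: 2 3 2 1 1 2 1

Derivation:
p_1 = 3: count[3] becomes 1
p_2 = 1: count[1] becomes 1
p_3 = 6: count[6] becomes 1
p_4 = 2: count[2] becomes 1
p_5 = 2: count[2] becomes 2
Degrees (1 + count): deg[1]=1+1=2, deg[2]=1+2=3, deg[3]=1+1=2, deg[4]=1+0=1, deg[5]=1+0=1, deg[6]=1+1=2, deg[7]=1+0=1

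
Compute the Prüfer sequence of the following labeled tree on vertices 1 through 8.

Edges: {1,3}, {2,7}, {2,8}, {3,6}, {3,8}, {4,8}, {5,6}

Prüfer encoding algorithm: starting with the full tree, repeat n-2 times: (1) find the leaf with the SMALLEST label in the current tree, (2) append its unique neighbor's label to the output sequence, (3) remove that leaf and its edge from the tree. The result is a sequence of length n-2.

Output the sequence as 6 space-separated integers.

Step 1: leaves = {1,4,5,7}. Remove smallest leaf 1, emit neighbor 3.
Step 2: leaves = {4,5,7}. Remove smallest leaf 4, emit neighbor 8.
Step 3: leaves = {5,7}. Remove smallest leaf 5, emit neighbor 6.
Step 4: leaves = {6,7}. Remove smallest leaf 6, emit neighbor 3.
Step 5: leaves = {3,7}. Remove smallest leaf 3, emit neighbor 8.
Step 6: leaves = {7,8}. Remove smallest leaf 7, emit neighbor 2.
Done: 2 vertices remain (2, 8). Sequence = [3 8 6 3 8 2]

Answer: 3 8 6 3 8 2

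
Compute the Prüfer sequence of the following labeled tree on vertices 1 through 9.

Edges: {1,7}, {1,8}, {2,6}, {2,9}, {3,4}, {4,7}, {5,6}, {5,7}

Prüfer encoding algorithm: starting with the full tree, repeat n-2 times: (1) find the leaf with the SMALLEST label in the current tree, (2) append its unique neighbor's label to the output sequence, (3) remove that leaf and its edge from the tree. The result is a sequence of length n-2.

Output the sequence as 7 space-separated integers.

Step 1: leaves = {3,8,9}. Remove smallest leaf 3, emit neighbor 4.
Step 2: leaves = {4,8,9}. Remove smallest leaf 4, emit neighbor 7.
Step 3: leaves = {8,9}. Remove smallest leaf 8, emit neighbor 1.
Step 4: leaves = {1,9}. Remove smallest leaf 1, emit neighbor 7.
Step 5: leaves = {7,9}. Remove smallest leaf 7, emit neighbor 5.
Step 6: leaves = {5,9}. Remove smallest leaf 5, emit neighbor 6.
Step 7: leaves = {6,9}. Remove smallest leaf 6, emit neighbor 2.
Done: 2 vertices remain (2, 9). Sequence = [4 7 1 7 5 6 2]

Answer: 4 7 1 7 5 6 2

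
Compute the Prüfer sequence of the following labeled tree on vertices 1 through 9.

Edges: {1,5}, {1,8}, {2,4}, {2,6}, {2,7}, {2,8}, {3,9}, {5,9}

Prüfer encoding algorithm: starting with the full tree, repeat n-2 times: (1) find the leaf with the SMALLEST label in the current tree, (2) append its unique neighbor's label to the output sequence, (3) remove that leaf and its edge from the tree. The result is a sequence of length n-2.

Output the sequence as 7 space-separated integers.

Step 1: leaves = {3,4,6,7}. Remove smallest leaf 3, emit neighbor 9.
Step 2: leaves = {4,6,7,9}. Remove smallest leaf 4, emit neighbor 2.
Step 3: leaves = {6,7,9}. Remove smallest leaf 6, emit neighbor 2.
Step 4: leaves = {7,9}. Remove smallest leaf 7, emit neighbor 2.
Step 5: leaves = {2,9}. Remove smallest leaf 2, emit neighbor 8.
Step 6: leaves = {8,9}. Remove smallest leaf 8, emit neighbor 1.
Step 7: leaves = {1,9}. Remove smallest leaf 1, emit neighbor 5.
Done: 2 vertices remain (5, 9). Sequence = [9 2 2 2 8 1 5]

Answer: 9 2 2 2 8 1 5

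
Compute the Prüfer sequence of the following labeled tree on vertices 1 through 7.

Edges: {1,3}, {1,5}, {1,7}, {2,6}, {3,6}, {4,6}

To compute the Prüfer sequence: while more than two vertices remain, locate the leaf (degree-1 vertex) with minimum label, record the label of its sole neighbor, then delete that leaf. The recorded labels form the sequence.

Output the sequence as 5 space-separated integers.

Step 1: leaves = {2,4,5,7}. Remove smallest leaf 2, emit neighbor 6.
Step 2: leaves = {4,5,7}. Remove smallest leaf 4, emit neighbor 6.
Step 3: leaves = {5,6,7}. Remove smallest leaf 5, emit neighbor 1.
Step 4: leaves = {6,7}. Remove smallest leaf 6, emit neighbor 3.
Step 5: leaves = {3,7}. Remove smallest leaf 3, emit neighbor 1.
Done: 2 vertices remain (1, 7). Sequence = [6 6 1 3 1]

Answer: 6 6 1 3 1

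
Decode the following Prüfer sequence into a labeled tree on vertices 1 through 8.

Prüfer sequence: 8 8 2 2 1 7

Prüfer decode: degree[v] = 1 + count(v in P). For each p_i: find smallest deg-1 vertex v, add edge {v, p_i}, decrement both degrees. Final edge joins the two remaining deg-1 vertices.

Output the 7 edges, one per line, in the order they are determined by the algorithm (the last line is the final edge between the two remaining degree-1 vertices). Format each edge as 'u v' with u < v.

Answer: 3 8
4 8
2 5
2 6
1 2
1 7
7 8

Derivation:
Initial degrees: {1:2, 2:3, 3:1, 4:1, 5:1, 6:1, 7:2, 8:3}
Step 1: smallest deg-1 vertex = 3, p_1 = 8. Add edge {3,8}. Now deg[3]=0, deg[8]=2.
Step 2: smallest deg-1 vertex = 4, p_2 = 8. Add edge {4,8}. Now deg[4]=0, deg[8]=1.
Step 3: smallest deg-1 vertex = 5, p_3 = 2. Add edge {2,5}. Now deg[5]=0, deg[2]=2.
Step 4: smallest deg-1 vertex = 6, p_4 = 2. Add edge {2,6}. Now deg[6]=0, deg[2]=1.
Step 5: smallest deg-1 vertex = 2, p_5 = 1. Add edge {1,2}. Now deg[2]=0, deg[1]=1.
Step 6: smallest deg-1 vertex = 1, p_6 = 7. Add edge {1,7}. Now deg[1]=0, deg[7]=1.
Final: two remaining deg-1 vertices are 7, 8. Add edge {7,8}.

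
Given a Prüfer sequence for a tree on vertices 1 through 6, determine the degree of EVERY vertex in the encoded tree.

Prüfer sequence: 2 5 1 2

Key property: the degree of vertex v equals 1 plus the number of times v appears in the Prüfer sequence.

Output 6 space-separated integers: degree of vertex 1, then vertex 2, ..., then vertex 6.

Answer: 2 3 1 1 2 1

Derivation:
p_1 = 2: count[2] becomes 1
p_2 = 5: count[5] becomes 1
p_3 = 1: count[1] becomes 1
p_4 = 2: count[2] becomes 2
Degrees (1 + count): deg[1]=1+1=2, deg[2]=1+2=3, deg[3]=1+0=1, deg[4]=1+0=1, deg[5]=1+1=2, deg[6]=1+0=1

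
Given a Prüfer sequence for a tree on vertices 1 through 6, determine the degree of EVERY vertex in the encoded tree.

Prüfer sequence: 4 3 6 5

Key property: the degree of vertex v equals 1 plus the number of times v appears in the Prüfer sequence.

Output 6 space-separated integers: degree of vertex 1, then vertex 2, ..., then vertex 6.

Answer: 1 1 2 2 2 2

Derivation:
p_1 = 4: count[4] becomes 1
p_2 = 3: count[3] becomes 1
p_3 = 6: count[6] becomes 1
p_4 = 5: count[5] becomes 1
Degrees (1 + count): deg[1]=1+0=1, deg[2]=1+0=1, deg[3]=1+1=2, deg[4]=1+1=2, deg[5]=1+1=2, deg[6]=1+1=2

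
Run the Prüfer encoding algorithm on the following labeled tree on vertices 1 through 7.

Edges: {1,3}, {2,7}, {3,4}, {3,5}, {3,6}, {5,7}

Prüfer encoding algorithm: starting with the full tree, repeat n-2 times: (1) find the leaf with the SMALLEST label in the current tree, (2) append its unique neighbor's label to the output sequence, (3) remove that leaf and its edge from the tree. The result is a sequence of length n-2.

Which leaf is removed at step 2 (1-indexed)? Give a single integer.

Answer: 2

Derivation:
Step 1: current leaves = {1,2,4,6}. Remove leaf 1 (neighbor: 3).
Step 2: current leaves = {2,4,6}. Remove leaf 2 (neighbor: 7).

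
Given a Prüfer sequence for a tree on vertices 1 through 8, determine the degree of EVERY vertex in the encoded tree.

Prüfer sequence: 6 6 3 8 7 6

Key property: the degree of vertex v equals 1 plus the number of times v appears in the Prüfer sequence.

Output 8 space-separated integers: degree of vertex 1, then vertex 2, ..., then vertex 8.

Answer: 1 1 2 1 1 4 2 2

Derivation:
p_1 = 6: count[6] becomes 1
p_2 = 6: count[6] becomes 2
p_3 = 3: count[3] becomes 1
p_4 = 8: count[8] becomes 1
p_5 = 7: count[7] becomes 1
p_6 = 6: count[6] becomes 3
Degrees (1 + count): deg[1]=1+0=1, deg[2]=1+0=1, deg[3]=1+1=2, deg[4]=1+0=1, deg[5]=1+0=1, deg[6]=1+3=4, deg[7]=1+1=2, deg[8]=1+1=2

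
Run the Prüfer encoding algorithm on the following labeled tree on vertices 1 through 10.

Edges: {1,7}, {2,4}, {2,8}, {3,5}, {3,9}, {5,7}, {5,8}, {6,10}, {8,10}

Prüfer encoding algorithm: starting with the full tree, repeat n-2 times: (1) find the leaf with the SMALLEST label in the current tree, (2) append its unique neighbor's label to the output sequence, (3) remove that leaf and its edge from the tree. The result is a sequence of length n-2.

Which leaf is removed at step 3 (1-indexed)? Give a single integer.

Step 1: current leaves = {1,4,6,9}. Remove leaf 1 (neighbor: 7).
Step 2: current leaves = {4,6,7,9}. Remove leaf 4 (neighbor: 2).
Step 3: current leaves = {2,6,7,9}. Remove leaf 2 (neighbor: 8).

Answer: 2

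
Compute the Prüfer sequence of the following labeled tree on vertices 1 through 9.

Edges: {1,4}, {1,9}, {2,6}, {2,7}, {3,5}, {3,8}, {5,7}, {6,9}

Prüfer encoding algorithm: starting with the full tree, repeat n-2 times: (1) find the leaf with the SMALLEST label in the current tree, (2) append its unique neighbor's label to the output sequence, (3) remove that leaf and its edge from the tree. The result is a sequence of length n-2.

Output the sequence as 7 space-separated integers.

Step 1: leaves = {4,8}. Remove smallest leaf 4, emit neighbor 1.
Step 2: leaves = {1,8}. Remove smallest leaf 1, emit neighbor 9.
Step 3: leaves = {8,9}. Remove smallest leaf 8, emit neighbor 3.
Step 4: leaves = {3,9}. Remove smallest leaf 3, emit neighbor 5.
Step 5: leaves = {5,9}. Remove smallest leaf 5, emit neighbor 7.
Step 6: leaves = {7,9}. Remove smallest leaf 7, emit neighbor 2.
Step 7: leaves = {2,9}. Remove smallest leaf 2, emit neighbor 6.
Done: 2 vertices remain (6, 9). Sequence = [1 9 3 5 7 2 6]

Answer: 1 9 3 5 7 2 6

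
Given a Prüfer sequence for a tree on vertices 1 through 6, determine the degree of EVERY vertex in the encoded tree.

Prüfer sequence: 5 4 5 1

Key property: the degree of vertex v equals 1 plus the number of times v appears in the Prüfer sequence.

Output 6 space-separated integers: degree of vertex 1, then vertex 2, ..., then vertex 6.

p_1 = 5: count[5] becomes 1
p_2 = 4: count[4] becomes 1
p_3 = 5: count[5] becomes 2
p_4 = 1: count[1] becomes 1
Degrees (1 + count): deg[1]=1+1=2, deg[2]=1+0=1, deg[3]=1+0=1, deg[4]=1+1=2, deg[5]=1+2=3, deg[6]=1+0=1

Answer: 2 1 1 2 3 1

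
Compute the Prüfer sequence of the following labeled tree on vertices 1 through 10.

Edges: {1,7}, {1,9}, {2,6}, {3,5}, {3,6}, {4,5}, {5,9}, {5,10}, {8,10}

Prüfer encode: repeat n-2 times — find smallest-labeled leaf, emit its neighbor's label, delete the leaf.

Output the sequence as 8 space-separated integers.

Step 1: leaves = {2,4,7,8}. Remove smallest leaf 2, emit neighbor 6.
Step 2: leaves = {4,6,7,8}. Remove smallest leaf 4, emit neighbor 5.
Step 3: leaves = {6,7,8}. Remove smallest leaf 6, emit neighbor 3.
Step 4: leaves = {3,7,8}. Remove smallest leaf 3, emit neighbor 5.
Step 5: leaves = {7,8}. Remove smallest leaf 7, emit neighbor 1.
Step 6: leaves = {1,8}. Remove smallest leaf 1, emit neighbor 9.
Step 7: leaves = {8,9}. Remove smallest leaf 8, emit neighbor 10.
Step 8: leaves = {9,10}. Remove smallest leaf 9, emit neighbor 5.
Done: 2 vertices remain (5, 10). Sequence = [6 5 3 5 1 9 10 5]

Answer: 6 5 3 5 1 9 10 5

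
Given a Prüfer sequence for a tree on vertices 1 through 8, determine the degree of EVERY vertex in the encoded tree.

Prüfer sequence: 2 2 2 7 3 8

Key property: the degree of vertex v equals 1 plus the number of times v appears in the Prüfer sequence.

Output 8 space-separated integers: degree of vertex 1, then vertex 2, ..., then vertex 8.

p_1 = 2: count[2] becomes 1
p_2 = 2: count[2] becomes 2
p_3 = 2: count[2] becomes 3
p_4 = 7: count[7] becomes 1
p_5 = 3: count[3] becomes 1
p_6 = 8: count[8] becomes 1
Degrees (1 + count): deg[1]=1+0=1, deg[2]=1+3=4, deg[3]=1+1=2, deg[4]=1+0=1, deg[5]=1+0=1, deg[6]=1+0=1, deg[7]=1+1=2, deg[8]=1+1=2

Answer: 1 4 2 1 1 1 2 2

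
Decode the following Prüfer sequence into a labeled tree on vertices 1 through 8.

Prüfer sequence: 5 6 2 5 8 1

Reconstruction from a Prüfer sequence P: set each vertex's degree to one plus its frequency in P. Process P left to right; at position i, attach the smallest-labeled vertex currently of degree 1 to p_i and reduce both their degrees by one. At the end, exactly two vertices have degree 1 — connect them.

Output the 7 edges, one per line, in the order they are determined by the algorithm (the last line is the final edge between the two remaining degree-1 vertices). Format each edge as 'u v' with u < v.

Initial degrees: {1:2, 2:2, 3:1, 4:1, 5:3, 6:2, 7:1, 8:2}
Step 1: smallest deg-1 vertex = 3, p_1 = 5. Add edge {3,5}. Now deg[3]=0, deg[5]=2.
Step 2: smallest deg-1 vertex = 4, p_2 = 6. Add edge {4,6}. Now deg[4]=0, deg[6]=1.
Step 3: smallest deg-1 vertex = 6, p_3 = 2. Add edge {2,6}. Now deg[6]=0, deg[2]=1.
Step 4: smallest deg-1 vertex = 2, p_4 = 5. Add edge {2,5}. Now deg[2]=0, deg[5]=1.
Step 5: smallest deg-1 vertex = 5, p_5 = 8. Add edge {5,8}. Now deg[5]=0, deg[8]=1.
Step 6: smallest deg-1 vertex = 7, p_6 = 1. Add edge {1,7}. Now deg[7]=0, deg[1]=1.
Final: two remaining deg-1 vertices are 1, 8. Add edge {1,8}.

Answer: 3 5
4 6
2 6
2 5
5 8
1 7
1 8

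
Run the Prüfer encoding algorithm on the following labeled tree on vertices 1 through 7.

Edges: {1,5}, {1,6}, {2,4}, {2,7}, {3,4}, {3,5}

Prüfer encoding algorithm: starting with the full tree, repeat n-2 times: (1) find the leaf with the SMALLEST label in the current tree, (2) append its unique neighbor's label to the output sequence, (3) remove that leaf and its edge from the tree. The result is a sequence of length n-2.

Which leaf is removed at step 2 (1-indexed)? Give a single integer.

Step 1: current leaves = {6,7}. Remove leaf 6 (neighbor: 1).
Step 2: current leaves = {1,7}. Remove leaf 1 (neighbor: 5).

Answer: 1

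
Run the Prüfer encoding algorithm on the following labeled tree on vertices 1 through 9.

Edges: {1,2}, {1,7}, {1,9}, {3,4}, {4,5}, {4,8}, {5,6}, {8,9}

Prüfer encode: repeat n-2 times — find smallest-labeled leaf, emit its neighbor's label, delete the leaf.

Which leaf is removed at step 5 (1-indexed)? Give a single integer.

Answer: 4

Derivation:
Step 1: current leaves = {2,3,6,7}. Remove leaf 2 (neighbor: 1).
Step 2: current leaves = {3,6,7}. Remove leaf 3 (neighbor: 4).
Step 3: current leaves = {6,7}. Remove leaf 6 (neighbor: 5).
Step 4: current leaves = {5,7}. Remove leaf 5 (neighbor: 4).
Step 5: current leaves = {4,7}. Remove leaf 4 (neighbor: 8).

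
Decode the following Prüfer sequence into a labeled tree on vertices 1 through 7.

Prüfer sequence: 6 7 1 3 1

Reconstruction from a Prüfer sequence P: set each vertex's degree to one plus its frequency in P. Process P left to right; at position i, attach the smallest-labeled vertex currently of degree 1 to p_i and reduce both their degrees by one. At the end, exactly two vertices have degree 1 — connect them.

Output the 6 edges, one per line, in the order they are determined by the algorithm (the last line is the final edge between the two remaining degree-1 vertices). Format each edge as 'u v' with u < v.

Initial degrees: {1:3, 2:1, 3:2, 4:1, 5:1, 6:2, 7:2}
Step 1: smallest deg-1 vertex = 2, p_1 = 6. Add edge {2,6}. Now deg[2]=0, deg[6]=1.
Step 2: smallest deg-1 vertex = 4, p_2 = 7. Add edge {4,7}. Now deg[4]=0, deg[7]=1.
Step 3: smallest deg-1 vertex = 5, p_3 = 1. Add edge {1,5}. Now deg[5]=0, deg[1]=2.
Step 4: smallest deg-1 vertex = 6, p_4 = 3. Add edge {3,6}. Now deg[6]=0, deg[3]=1.
Step 5: smallest deg-1 vertex = 3, p_5 = 1. Add edge {1,3}. Now deg[3]=0, deg[1]=1.
Final: two remaining deg-1 vertices are 1, 7. Add edge {1,7}.

Answer: 2 6
4 7
1 5
3 6
1 3
1 7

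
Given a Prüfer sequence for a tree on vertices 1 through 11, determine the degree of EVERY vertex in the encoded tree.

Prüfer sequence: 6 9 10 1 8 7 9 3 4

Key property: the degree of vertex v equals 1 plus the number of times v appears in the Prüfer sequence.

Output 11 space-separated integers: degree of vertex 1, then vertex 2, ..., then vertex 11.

p_1 = 6: count[6] becomes 1
p_2 = 9: count[9] becomes 1
p_3 = 10: count[10] becomes 1
p_4 = 1: count[1] becomes 1
p_5 = 8: count[8] becomes 1
p_6 = 7: count[7] becomes 1
p_7 = 9: count[9] becomes 2
p_8 = 3: count[3] becomes 1
p_9 = 4: count[4] becomes 1
Degrees (1 + count): deg[1]=1+1=2, deg[2]=1+0=1, deg[3]=1+1=2, deg[4]=1+1=2, deg[5]=1+0=1, deg[6]=1+1=2, deg[7]=1+1=2, deg[8]=1+1=2, deg[9]=1+2=3, deg[10]=1+1=2, deg[11]=1+0=1

Answer: 2 1 2 2 1 2 2 2 3 2 1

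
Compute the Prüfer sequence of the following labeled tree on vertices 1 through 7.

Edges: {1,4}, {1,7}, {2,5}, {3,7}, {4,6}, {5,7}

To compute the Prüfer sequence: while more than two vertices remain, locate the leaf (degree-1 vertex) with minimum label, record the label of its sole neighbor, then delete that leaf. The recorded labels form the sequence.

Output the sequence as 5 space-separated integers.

Step 1: leaves = {2,3,6}. Remove smallest leaf 2, emit neighbor 5.
Step 2: leaves = {3,5,6}. Remove smallest leaf 3, emit neighbor 7.
Step 3: leaves = {5,6}. Remove smallest leaf 5, emit neighbor 7.
Step 4: leaves = {6,7}. Remove smallest leaf 6, emit neighbor 4.
Step 5: leaves = {4,7}. Remove smallest leaf 4, emit neighbor 1.
Done: 2 vertices remain (1, 7). Sequence = [5 7 7 4 1]

Answer: 5 7 7 4 1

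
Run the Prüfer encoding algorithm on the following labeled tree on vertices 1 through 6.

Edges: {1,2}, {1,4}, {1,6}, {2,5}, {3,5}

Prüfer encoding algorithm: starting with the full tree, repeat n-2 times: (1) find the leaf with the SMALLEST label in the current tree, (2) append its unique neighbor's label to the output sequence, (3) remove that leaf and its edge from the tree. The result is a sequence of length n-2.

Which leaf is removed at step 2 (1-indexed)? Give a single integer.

Answer: 4

Derivation:
Step 1: current leaves = {3,4,6}. Remove leaf 3 (neighbor: 5).
Step 2: current leaves = {4,5,6}. Remove leaf 4 (neighbor: 1).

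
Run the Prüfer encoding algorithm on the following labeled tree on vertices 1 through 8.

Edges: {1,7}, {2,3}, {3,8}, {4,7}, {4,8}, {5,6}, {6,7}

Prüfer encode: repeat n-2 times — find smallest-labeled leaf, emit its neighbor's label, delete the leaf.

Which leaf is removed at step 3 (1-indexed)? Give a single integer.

Step 1: current leaves = {1,2,5}. Remove leaf 1 (neighbor: 7).
Step 2: current leaves = {2,5}. Remove leaf 2 (neighbor: 3).
Step 3: current leaves = {3,5}. Remove leaf 3 (neighbor: 8).

Answer: 3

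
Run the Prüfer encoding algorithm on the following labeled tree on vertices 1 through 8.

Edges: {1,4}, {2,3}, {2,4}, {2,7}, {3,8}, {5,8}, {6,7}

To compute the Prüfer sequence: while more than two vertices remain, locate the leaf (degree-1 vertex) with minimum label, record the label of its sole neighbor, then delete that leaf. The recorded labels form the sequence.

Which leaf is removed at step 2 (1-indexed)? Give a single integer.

Answer: 4

Derivation:
Step 1: current leaves = {1,5,6}. Remove leaf 1 (neighbor: 4).
Step 2: current leaves = {4,5,6}. Remove leaf 4 (neighbor: 2).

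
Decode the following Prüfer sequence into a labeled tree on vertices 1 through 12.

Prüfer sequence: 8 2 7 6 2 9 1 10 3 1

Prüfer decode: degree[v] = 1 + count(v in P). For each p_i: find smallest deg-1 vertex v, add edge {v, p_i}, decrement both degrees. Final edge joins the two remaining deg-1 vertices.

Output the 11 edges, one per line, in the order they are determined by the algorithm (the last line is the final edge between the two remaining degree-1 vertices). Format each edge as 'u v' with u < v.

Initial degrees: {1:3, 2:3, 3:2, 4:1, 5:1, 6:2, 7:2, 8:2, 9:2, 10:2, 11:1, 12:1}
Step 1: smallest deg-1 vertex = 4, p_1 = 8. Add edge {4,8}. Now deg[4]=0, deg[8]=1.
Step 2: smallest deg-1 vertex = 5, p_2 = 2. Add edge {2,5}. Now deg[5]=0, deg[2]=2.
Step 3: smallest deg-1 vertex = 8, p_3 = 7. Add edge {7,8}. Now deg[8]=0, deg[7]=1.
Step 4: smallest deg-1 vertex = 7, p_4 = 6. Add edge {6,7}. Now deg[7]=0, deg[6]=1.
Step 5: smallest deg-1 vertex = 6, p_5 = 2. Add edge {2,6}. Now deg[6]=0, deg[2]=1.
Step 6: smallest deg-1 vertex = 2, p_6 = 9. Add edge {2,9}. Now deg[2]=0, deg[9]=1.
Step 7: smallest deg-1 vertex = 9, p_7 = 1. Add edge {1,9}. Now deg[9]=0, deg[1]=2.
Step 8: smallest deg-1 vertex = 11, p_8 = 10. Add edge {10,11}. Now deg[11]=0, deg[10]=1.
Step 9: smallest deg-1 vertex = 10, p_9 = 3. Add edge {3,10}. Now deg[10]=0, deg[3]=1.
Step 10: smallest deg-1 vertex = 3, p_10 = 1. Add edge {1,3}. Now deg[3]=0, deg[1]=1.
Final: two remaining deg-1 vertices are 1, 12. Add edge {1,12}.

Answer: 4 8
2 5
7 8
6 7
2 6
2 9
1 9
10 11
3 10
1 3
1 12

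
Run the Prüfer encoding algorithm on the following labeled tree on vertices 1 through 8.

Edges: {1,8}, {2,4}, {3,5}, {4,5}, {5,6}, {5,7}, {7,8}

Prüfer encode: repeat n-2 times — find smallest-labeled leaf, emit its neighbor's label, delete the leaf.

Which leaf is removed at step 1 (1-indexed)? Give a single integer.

Answer: 1

Derivation:
Step 1: current leaves = {1,2,3,6}. Remove leaf 1 (neighbor: 8).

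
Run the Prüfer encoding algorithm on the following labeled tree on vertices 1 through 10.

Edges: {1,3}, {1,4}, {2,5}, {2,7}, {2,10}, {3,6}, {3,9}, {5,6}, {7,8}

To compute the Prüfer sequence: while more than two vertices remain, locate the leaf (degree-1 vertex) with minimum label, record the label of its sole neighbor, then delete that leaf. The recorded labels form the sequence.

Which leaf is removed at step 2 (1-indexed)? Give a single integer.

Answer: 1

Derivation:
Step 1: current leaves = {4,8,9,10}. Remove leaf 4 (neighbor: 1).
Step 2: current leaves = {1,8,9,10}. Remove leaf 1 (neighbor: 3).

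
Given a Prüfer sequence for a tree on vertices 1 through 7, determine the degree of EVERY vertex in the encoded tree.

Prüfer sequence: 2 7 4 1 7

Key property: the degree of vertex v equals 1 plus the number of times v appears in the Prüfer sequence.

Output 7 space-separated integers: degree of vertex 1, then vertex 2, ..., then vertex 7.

Answer: 2 2 1 2 1 1 3

Derivation:
p_1 = 2: count[2] becomes 1
p_2 = 7: count[7] becomes 1
p_3 = 4: count[4] becomes 1
p_4 = 1: count[1] becomes 1
p_5 = 7: count[7] becomes 2
Degrees (1 + count): deg[1]=1+1=2, deg[2]=1+1=2, deg[3]=1+0=1, deg[4]=1+1=2, deg[5]=1+0=1, deg[6]=1+0=1, deg[7]=1+2=3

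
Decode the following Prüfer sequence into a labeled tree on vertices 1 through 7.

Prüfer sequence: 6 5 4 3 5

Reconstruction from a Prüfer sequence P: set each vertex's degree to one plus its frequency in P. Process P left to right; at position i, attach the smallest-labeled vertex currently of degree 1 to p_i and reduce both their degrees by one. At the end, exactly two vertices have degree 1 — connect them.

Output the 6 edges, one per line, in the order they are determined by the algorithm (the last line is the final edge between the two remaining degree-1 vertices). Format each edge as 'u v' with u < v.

Initial degrees: {1:1, 2:1, 3:2, 4:2, 5:3, 6:2, 7:1}
Step 1: smallest deg-1 vertex = 1, p_1 = 6. Add edge {1,6}. Now deg[1]=0, deg[6]=1.
Step 2: smallest deg-1 vertex = 2, p_2 = 5. Add edge {2,5}. Now deg[2]=0, deg[5]=2.
Step 3: smallest deg-1 vertex = 6, p_3 = 4. Add edge {4,6}. Now deg[6]=0, deg[4]=1.
Step 4: smallest deg-1 vertex = 4, p_4 = 3. Add edge {3,4}. Now deg[4]=0, deg[3]=1.
Step 5: smallest deg-1 vertex = 3, p_5 = 5. Add edge {3,5}. Now deg[3]=0, deg[5]=1.
Final: two remaining deg-1 vertices are 5, 7. Add edge {5,7}.

Answer: 1 6
2 5
4 6
3 4
3 5
5 7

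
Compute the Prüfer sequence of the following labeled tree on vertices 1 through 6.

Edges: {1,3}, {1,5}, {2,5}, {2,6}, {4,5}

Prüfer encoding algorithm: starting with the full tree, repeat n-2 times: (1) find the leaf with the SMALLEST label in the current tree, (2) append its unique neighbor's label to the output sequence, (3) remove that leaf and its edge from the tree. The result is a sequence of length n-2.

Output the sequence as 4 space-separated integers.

Step 1: leaves = {3,4,6}. Remove smallest leaf 3, emit neighbor 1.
Step 2: leaves = {1,4,6}. Remove smallest leaf 1, emit neighbor 5.
Step 3: leaves = {4,6}. Remove smallest leaf 4, emit neighbor 5.
Step 4: leaves = {5,6}. Remove smallest leaf 5, emit neighbor 2.
Done: 2 vertices remain (2, 6). Sequence = [1 5 5 2]

Answer: 1 5 5 2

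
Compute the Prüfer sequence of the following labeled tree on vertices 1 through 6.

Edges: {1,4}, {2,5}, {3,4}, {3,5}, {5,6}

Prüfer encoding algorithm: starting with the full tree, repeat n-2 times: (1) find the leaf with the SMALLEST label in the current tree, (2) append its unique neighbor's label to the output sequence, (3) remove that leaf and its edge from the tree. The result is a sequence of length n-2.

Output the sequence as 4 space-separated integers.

Answer: 4 5 3 5

Derivation:
Step 1: leaves = {1,2,6}. Remove smallest leaf 1, emit neighbor 4.
Step 2: leaves = {2,4,6}. Remove smallest leaf 2, emit neighbor 5.
Step 3: leaves = {4,6}. Remove smallest leaf 4, emit neighbor 3.
Step 4: leaves = {3,6}. Remove smallest leaf 3, emit neighbor 5.
Done: 2 vertices remain (5, 6). Sequence = [4 5 3 5]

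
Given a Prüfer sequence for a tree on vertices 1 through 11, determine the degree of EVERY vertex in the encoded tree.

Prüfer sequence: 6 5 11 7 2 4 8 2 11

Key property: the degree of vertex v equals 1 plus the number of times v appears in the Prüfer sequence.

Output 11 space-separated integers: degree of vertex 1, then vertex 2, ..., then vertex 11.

p_1 = 6: count[6] becomes 1
p_2 = 5: count[5] becomes 1
p_3 = 11: count[11] becomes 1
p_4 = 7: count[7] becomes 1
p_5 = 2: count[2] becomes 1
p_6 = 4: count[4] becomes 1
p_7 = 8: count[8] becomes 1
p_8 = 2: count[2] becomes 2
p_9 = 11: count[11] becomes 2
Degrees (1 + count): deg[1]=1+0=1, deg[2]=1+2=3, deg[3]=1+0=1, deg[4]=1+1=2, deg[5]=1+1=2, deg[6]=1+1=2, deg[7]=1+1=2, deg[8]=1+1=2, deg[9]=1+0=1, deg[10]=1+0=1, deg[11]=1+2=3

Answer: 1 3 1 2 2 2 2 2 1 1 3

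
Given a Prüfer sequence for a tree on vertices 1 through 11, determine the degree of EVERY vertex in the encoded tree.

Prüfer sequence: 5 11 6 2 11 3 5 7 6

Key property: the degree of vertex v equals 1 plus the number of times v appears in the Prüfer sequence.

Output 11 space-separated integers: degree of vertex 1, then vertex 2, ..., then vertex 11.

Answer: 1 2 2 1 3 3 2 1 1 1 3

Derivation:
p_1 = 5: count[5] becomes 1
p_2 = 11: count[11] becomes 1
p_3 = 6: count[6] becomes 1
p_4 = 2: count[2] becomes 1
p_5 = 11: count[11] becomes 2
p_6 = 3: count[3] becomes 1
p_7 = 5: count[5] becomes 2
p_8 = 7: count[7] becomes 1
p_9 = 6: count[6] becomes 2
Degrees (1 + count): deg[1]=1+0=1, deg[2]=1+1=2, deg[3]=1+1=2, deg[4]=1+0=1, deg[5]=1+2=3, deg[6]=1+2=3, deg[7]=1+1=2, deg[8]=1+0=1, deg[9]=1+0=1, deg[10]=1+0=1, deg[11]=1+2=3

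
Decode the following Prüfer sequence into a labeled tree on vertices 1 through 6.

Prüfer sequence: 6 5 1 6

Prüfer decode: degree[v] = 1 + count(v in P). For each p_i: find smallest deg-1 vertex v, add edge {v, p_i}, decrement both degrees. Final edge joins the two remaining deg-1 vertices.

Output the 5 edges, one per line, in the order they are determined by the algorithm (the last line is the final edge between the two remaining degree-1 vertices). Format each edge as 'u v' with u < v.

Answer: 2 6
3 5
1 4
1 6
5 6

Derivation:
Initial degrees: {1:2, 2:1, 3:1, 4:1, 5:2, 6:3}
Step 1: smallest deg-1 vertex = 2, p_1 = 6. Add edge {2,6}. Now deg[2]=0, deg[6]=2.
Step 2: smallest deg-1 vertex = 3, p_2 = 5. Add edge {3,5}. Now deg[3]=0, deg[5]=1.
Step 3: smallest deg-1 vertex = 4, p_3 = 1. Add edge {1,4}. Now deg[4]=0, deg[1]=1.
Step 4: smallest deg-1 vertex = 1, p_4 = 6. Add edge {1,6}. Now deg[1]=0, deg[6]=1.
Final: two remaining deg-1 vertices are 5, 6. Add edge {5,6}.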